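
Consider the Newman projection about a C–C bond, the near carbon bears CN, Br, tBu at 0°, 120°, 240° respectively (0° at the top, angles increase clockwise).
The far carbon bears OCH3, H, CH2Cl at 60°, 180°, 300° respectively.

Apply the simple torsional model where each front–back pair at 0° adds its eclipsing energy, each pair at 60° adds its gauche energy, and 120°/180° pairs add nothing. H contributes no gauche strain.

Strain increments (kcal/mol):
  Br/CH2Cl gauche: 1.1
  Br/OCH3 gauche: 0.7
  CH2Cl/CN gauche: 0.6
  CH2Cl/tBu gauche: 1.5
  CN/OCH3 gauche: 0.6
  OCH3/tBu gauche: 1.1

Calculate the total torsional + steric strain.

3.4 kcal/mol

This conformer (staggered): CN(0°)/OCH3(60°) gauche 0.6; CN(0°)/CH2Cl(300°) gauche 0.6; Br(120°)/OCH3(60°) gauche 0.7; tBu(240°)/CH2Cl(300°) gauche 1.5 → 3.4 kcal/mol.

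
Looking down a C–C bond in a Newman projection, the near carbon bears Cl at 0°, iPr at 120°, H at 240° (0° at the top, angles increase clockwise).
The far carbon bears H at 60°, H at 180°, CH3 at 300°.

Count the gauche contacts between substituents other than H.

Non-H gauche pairs: Cl(0°)/CH3(300°) — 1 interaction.

1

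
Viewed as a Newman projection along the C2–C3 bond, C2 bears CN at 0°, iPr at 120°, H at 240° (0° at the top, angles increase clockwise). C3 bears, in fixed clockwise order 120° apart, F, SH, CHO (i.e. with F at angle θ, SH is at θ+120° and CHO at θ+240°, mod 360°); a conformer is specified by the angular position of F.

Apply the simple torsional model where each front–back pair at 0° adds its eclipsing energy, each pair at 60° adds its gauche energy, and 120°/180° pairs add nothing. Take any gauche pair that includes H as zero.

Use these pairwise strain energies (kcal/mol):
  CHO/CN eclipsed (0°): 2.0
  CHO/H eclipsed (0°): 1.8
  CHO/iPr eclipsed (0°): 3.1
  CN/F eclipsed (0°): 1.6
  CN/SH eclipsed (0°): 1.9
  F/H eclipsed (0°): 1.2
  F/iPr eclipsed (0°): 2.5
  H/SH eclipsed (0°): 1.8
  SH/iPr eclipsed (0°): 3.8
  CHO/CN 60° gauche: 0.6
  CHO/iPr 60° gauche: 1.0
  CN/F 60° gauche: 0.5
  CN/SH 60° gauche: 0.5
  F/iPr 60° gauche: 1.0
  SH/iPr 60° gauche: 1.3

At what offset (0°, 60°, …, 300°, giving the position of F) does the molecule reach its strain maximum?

F at 0° (eclipsed): CN(0°)/F(0°) eclipsed 1.6; iPr(120°)/SH(120°) eclipsed 3.8; H(240°)/CHO(240°) eclipsed 1.8 → 7.2 kcal/mol.
F at 60° (staggered): CN(0°)/F(60°) gauche 0.5; CN(0°)/CHO(300°) gauche 0.6; iPr(120°)/F(60°) gauche 1.0; iPr(120°)/SH(180°) gauche 1.3 → 3.4 kcal/mol.
F at 120° (eclipsed): CN(0°)/CHO(0°) eclipsed 2.0; iPr(120°)/F(120°) eclipsed 2.5; H(240°)/SH(240°) eclipsed 1.8 → 6.3 kcal/mol.
F at 180° (staggered): CN(0°)/SH(300°) gauche 0.5; CN(0°)/CHO(60°) gauche 0.6; iPr(120°)/F(180°) gauche 1.0; iPr(120°)/CHO(60°) gauche 1.0 → 3.1 kcal/mol.
F at 240° (eclipsed): CN(0°)/SH(0°) eclipsed 1.9; iPr(120°)/CHO(120°) eclipsed 3.1; H(240°)/F(240°) eclipsed 1.2 → 6.2 kcal/mol.
F at 300° (staggered): CN(0°)/F(300°) gauche 0.5; CN(0°)/SH(60°) gauche 0.5; iPr(120°)/SH(60°) gauche 1.3; iPr(120°)/CHO(180°) gauche 1.0 → 3.3 kcal/mol.
The maximum (7.2 kcal/mol) occurs with F at 0°.

0°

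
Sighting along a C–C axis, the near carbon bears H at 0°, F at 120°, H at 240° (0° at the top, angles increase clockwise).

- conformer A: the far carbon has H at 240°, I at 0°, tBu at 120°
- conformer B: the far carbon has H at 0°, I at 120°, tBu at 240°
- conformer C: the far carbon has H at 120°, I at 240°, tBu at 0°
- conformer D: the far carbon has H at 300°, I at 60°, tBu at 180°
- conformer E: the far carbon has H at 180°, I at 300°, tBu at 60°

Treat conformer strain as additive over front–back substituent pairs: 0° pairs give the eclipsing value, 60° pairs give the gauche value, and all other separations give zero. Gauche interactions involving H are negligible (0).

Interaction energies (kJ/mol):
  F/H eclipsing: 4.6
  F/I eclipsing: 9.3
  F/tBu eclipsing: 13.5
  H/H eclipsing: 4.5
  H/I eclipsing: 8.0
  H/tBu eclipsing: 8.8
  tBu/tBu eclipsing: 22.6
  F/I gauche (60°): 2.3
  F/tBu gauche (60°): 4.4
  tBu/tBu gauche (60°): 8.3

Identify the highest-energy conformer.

A (eclipsed): H–I eclipsed, F–tBu eclipsed, H–H eclipsed; 8.0 + 13.5 + 4.5 = 26.0 kJ/mol.
B (eclipsed): H–H eclipsed, F–I eclipsed, H–tBu eclipsed; 4.5 + 9.3 + 8.8 = 22.6 kJ/mol.
C (eclipsed): H–tBu eclipsed, F–H eclipsed, H–I eclipsed; 8.8 + 4.6 + 8.0 = 21.4 kJ/mol.
D (staggered): F–I gauche, F–tBu gauche; 2.3 + 4.4 = 6.7 kJ/mol.
E (staggered): F–tBu gauche; 4.4 = 4.4 kJ/mol.
A has the highest total (26.0 kJ/mol).

A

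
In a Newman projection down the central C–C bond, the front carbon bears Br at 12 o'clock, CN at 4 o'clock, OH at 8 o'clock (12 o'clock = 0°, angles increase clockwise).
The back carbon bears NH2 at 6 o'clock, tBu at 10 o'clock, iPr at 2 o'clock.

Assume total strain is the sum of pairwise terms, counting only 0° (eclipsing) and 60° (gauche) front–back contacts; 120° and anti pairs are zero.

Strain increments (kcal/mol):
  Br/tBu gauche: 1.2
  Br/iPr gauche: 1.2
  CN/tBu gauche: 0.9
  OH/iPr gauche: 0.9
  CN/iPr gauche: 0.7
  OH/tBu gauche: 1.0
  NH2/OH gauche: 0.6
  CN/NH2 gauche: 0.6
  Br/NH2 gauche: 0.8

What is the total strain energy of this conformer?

This conformer is staggered. Br at 0° is gauche with tBu at 300° (1.2); Br at 0° is gauche with iPr at 60° (1.2); CN at 120° is gauche with NH2 at 180° (0.6); CN at 120° is gauche with iPr at 60° (0.7); OH at 240° is gauche with NH2 at 180° (0.6); OH at 240° is gauche with tBu at 300° (1.0). Total 5.3 kcal/mol.

5.3 kcal/mol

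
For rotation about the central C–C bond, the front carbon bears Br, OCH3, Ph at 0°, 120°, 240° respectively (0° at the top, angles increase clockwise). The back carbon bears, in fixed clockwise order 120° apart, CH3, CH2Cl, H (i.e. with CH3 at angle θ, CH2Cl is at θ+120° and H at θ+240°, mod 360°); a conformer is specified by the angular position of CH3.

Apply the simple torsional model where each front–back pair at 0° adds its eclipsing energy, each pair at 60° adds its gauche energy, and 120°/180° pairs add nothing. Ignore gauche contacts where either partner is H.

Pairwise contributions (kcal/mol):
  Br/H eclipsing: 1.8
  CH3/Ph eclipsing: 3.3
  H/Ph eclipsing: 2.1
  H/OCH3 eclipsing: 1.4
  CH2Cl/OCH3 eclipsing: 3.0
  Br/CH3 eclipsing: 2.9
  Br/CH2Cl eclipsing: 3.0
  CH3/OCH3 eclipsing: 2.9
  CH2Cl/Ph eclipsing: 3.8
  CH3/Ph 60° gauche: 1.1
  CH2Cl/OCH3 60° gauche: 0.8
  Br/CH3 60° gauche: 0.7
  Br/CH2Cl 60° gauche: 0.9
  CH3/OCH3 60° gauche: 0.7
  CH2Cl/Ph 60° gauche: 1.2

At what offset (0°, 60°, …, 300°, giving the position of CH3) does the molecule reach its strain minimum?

60°

CH3 at 0° (eclipsed): Br–CH3 eclipsed, OCH3–CH2Cl eclipsed, Ph–H eclipsed; 2.9 + 3.0 + 2.1 = 8.0 kcal/mol.
CH3 at 60° (staggered): Br–CH3 gauche, OCH3–CH3 gauche, OCH3–CH2Cl gauche, Ph–CH2Cl gauche; 0.7 + 0.7 + 0.8 + 1.2 = 3.4 kcal/mol.
CH3 at 120° (eclipsed): Br–H eclipsed, OCH3–CH3 eclipsed, Ph–CH2Cl eclipsed; 1.8 + 2.9 + 3.8 = 8.5 kcal/mol.
CH3 at 180° (staggered): Br–CH2Cl gauche, OCH3–CH3 gauche, Ph–CH3 gauche, Ph–CH2Cl gauche; 0.9 + 0.7 + 1.1 + 1.2 = 3.9 kcal/mol.
CH3 at 240° (eclipsed): Br–CH2Cl eclipsed, OCH3–H eclipsed, Ph–CH3 eclipsed; 3.0 + 1.4 + 3.3 = 7.7 kcal/mol.
CH3 at 300° (staggered): Br–CH3 gauche, Br–CH2Cl gauche, OCH3–CH2Cl gauche, Ph–CH3 gauche; 0.7 + 0.9 + 0.8 + 1.1 = 3.5 kcal/mol.
The minimum (3.4 kcal/mol) occurs with CH3 at 60°.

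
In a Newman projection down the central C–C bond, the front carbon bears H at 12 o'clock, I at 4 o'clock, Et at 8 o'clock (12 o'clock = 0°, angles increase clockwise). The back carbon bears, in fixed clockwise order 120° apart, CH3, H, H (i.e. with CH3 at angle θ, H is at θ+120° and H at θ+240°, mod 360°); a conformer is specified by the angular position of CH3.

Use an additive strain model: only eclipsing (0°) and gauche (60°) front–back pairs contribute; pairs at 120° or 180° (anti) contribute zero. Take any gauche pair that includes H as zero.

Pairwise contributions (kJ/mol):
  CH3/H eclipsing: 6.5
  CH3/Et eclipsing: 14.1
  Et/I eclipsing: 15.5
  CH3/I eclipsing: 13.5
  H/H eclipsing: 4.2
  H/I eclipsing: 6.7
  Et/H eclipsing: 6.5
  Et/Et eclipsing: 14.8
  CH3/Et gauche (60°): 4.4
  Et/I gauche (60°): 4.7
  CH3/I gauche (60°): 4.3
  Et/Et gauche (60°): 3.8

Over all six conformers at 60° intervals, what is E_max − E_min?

20.7 kJ/mol

CH3 at 0° (eclipsed): H–CH3 eclipsed, I–H eclipsed, Et–H eclipsed; 6.5 + 6.7 + 6.5 = 19.7 kJ/mol.
CH3 at 60° (staggered): I–CH3 gauche; 4.3 = 4.3 kJ/mol.
CH3 at 120° (eclipsed): H–H eclipsed, I–CH3 eclipsed, Et–H eclipsed; 4.2 + 13.5 + 6.5 = 24.2 kJ/mol.
CH3 at 180° (staggered): I–CH3 gauche, Et–CH3 gauche; 4.3 + 4.4 = 8.7 kJ/mol.
CH3 at 240° (eclipsed): H–H eclipsed, I–H eclipsed, Et–CH3 eclipsed; 4.2 + 6.7 + 14.1 = 25.0 kJ/mol.
CH3 at 300° (staggered): Et–CH3 gauche; 4.4 = 4.4 kJ/mol.
Max at 240° (25.0 kJ/mol), min at 60° (4.3 kJ/mol); barrier = 20.7 kJ/mol.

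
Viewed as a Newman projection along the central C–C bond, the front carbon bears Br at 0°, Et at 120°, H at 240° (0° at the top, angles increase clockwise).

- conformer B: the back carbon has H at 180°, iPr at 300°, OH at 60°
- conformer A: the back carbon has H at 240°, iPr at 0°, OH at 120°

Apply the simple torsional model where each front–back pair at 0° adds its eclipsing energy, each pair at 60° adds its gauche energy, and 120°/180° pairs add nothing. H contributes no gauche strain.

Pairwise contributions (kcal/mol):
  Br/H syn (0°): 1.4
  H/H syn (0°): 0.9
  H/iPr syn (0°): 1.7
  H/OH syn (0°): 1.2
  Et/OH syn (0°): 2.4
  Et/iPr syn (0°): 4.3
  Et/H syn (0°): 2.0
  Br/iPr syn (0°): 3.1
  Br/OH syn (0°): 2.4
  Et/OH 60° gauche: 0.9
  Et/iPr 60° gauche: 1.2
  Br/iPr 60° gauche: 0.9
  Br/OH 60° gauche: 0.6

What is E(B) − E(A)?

B is staggered. Br at 0° is gauche with iPr at 300° (0.9); Br at 0° is gauche with OH at 60° (0.6); Et at 120° is gauche with OH at 60° (0.9). Total 2.4 kcal/mol.
A is eclipsed. Br at 0° is eclipsed with iPr at 0° (3.1); Et at 120° is eclipsed with OH at 120° (2.4); H at 240° is eclipsed with H at 240° (0.9). Total 6.4 kcal/mol.
E(B) − E(A) = 2.4 − 6.4 = -4.0 kcal/mol.

-4.0 kcal/mol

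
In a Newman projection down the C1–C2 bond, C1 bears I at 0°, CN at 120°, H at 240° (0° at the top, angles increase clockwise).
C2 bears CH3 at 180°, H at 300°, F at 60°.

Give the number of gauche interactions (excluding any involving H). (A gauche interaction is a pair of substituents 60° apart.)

3

Non-H gauche pairs: I(0°)/F(60°); CN(120°)/CH3(180°); CN(120°)/F(60°) — 3 interactions.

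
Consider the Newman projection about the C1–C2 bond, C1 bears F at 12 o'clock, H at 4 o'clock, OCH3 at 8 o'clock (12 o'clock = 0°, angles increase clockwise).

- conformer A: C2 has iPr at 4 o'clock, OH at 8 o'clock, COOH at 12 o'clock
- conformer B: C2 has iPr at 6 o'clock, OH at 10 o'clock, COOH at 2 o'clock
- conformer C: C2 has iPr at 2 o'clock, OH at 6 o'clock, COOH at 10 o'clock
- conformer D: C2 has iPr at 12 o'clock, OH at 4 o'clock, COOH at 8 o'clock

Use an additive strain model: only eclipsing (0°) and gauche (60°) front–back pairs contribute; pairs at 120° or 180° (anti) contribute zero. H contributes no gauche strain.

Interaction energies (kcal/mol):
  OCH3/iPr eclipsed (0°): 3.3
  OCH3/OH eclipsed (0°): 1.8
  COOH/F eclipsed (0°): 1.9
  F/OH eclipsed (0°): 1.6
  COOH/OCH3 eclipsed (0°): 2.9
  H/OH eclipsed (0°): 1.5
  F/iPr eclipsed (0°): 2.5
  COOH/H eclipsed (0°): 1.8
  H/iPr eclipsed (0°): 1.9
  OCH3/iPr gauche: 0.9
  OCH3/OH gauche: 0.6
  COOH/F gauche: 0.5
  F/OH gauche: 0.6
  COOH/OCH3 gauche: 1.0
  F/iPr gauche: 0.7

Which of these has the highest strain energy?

A is eclipsed. F at 0° is eclipsed with COOH at 0° (1.9); H at 120° is eclipsed with iPr at 120° (1.9); OCH3 at 240° is eclipsed with OH at 240° (1.8). Total 5.6 kcal/mol.
B is staggered. F at 0° is gauche with OH at 300° (0.6); F at 0° is gauche with COOH at 60° (0.5); OCH3 at 240° is gauche with iPr at 180° (0.9); OCH3 at 240° is gauche with OH at 300° (0.6). Total 2.6 kcal/mol.
C is staggered. F at 0° is gauche with iPr at 60° (0.7); F at 0° is gauche with COOH at 300° (0.5); OCH3 at 240° is gauche with OH at 180° (0.6); OCH3 at 240° is gauche with COOH at 300° (1.0). Total 2.8 kcal/mol.
D is eclipsed. F at 0° is eclipsed with iPr at 0° (2.5); H at 120° is eclipsed with OH at 120° (1.5); OCH3 at 240° is eclipsed with COOH at 240° (2.9). Total 6.9 kcal/mol.
D has the highest total (6.9 kcal/mol).

D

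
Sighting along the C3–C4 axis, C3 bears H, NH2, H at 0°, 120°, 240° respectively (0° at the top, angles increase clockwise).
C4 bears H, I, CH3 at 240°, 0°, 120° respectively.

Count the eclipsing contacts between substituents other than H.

1

Non-H eclipsing pairs: NH2(120°)/CH3(120°) — 1 interaction.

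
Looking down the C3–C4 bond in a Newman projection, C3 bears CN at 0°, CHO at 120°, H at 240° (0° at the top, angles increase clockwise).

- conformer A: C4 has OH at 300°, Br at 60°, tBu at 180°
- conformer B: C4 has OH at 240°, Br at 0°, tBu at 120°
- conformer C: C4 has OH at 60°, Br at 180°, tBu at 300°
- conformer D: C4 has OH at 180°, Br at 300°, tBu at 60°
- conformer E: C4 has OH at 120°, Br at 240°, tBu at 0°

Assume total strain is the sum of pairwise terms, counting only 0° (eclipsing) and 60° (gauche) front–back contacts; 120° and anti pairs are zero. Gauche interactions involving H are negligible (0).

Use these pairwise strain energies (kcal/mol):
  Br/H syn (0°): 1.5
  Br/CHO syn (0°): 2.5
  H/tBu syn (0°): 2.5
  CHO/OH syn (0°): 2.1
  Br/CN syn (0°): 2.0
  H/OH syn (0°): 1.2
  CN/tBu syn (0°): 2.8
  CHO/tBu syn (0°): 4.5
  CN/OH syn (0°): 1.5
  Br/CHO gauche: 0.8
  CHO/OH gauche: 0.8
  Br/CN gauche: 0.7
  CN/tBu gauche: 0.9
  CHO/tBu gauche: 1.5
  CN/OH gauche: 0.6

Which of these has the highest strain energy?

B

A (staggered): CN(0°)/OH(300°) gauche 0.6; CN(0°)/Br(60°) gauche 0.7; CHO(120°)/Br(60°) gauche 0.8; CHO(120°)/tBu(180°) gauche 1.5 → 3.6 kcal/mol.
B (eclipsed): CN(0°)/Br(0°) eclipsed 2.0; CHO(120°)/tBu(120°) eclipsed 4.5; H(240°)/OH(240°) eclipsed 1.2 → 7.7 kcal/mol.
C (staggered): CN(0°)/OH(60°) gauche 0.6; CN(0°)/tBu(300°) gauche 0.9; CHO(120°)/OH(60°) gauche 0.8; CHO(120°)/Br(180°) gauche 0.8 → 3.1 kcal/mol.
D (staggered): CN(0°)/Br(300°) gauche 0.7; CN(0°)/tBu(60°) gauche 0.9; CHO(120°)/OH(180°) gauche 0.8; CHO(120°)/tBu(60°) gauche 1.5 → 3.9 kcal/mol.
E (eclipsed): CN(0°)/tBu(0°) eclipsed 2.8; CHO(120°)/OH(120°) eclipsed 2.1; H(240°)/Br(240°) eclipsed 1.5 → 6.4 kcal/mol.
B has the highest total (7.7 kcal/mol).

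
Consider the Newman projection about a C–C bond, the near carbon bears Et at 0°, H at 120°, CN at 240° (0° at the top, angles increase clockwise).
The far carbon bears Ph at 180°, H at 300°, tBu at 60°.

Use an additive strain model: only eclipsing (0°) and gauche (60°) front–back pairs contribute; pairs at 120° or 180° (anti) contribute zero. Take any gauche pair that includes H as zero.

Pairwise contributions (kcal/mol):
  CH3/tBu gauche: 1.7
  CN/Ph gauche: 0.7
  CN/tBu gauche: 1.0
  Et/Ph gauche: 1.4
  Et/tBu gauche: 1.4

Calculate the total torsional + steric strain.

2.1 kcal/mol

This conformer (staggered): Et–tBu gauche, CN–Ph gauche; 1.4 + 0.7 = 2.1 kcal/mol.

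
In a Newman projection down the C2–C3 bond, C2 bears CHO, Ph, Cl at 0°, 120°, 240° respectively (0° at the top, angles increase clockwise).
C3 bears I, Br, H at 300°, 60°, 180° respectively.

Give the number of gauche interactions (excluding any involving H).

4

Non-H gauche pairs: CHO(0°)/I(300°); CHO(0°)/Br(60°); Ph(120°)/Br(60°); Cl(240°)/I(300°) — 4 interactions.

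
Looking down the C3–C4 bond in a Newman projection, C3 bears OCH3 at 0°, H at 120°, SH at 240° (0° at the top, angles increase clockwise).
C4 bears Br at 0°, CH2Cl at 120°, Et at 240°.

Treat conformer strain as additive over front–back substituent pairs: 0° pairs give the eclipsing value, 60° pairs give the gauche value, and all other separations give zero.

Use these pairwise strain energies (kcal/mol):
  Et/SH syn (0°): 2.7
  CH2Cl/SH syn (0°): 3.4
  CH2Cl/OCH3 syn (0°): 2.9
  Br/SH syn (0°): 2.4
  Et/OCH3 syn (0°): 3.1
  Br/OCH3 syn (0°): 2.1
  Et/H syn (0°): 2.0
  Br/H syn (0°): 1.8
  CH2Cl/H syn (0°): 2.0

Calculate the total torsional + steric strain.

6.8 kcal/mol

This conformer (eclipsed): OCH3(0°)/Br(0°) eclipsed 2.1; H(120°)/CH2Cl(120°) eclipsed 2.0; SH(240°)/Et(240°) eclipsed 2.7 → 6.8 kcal/mol.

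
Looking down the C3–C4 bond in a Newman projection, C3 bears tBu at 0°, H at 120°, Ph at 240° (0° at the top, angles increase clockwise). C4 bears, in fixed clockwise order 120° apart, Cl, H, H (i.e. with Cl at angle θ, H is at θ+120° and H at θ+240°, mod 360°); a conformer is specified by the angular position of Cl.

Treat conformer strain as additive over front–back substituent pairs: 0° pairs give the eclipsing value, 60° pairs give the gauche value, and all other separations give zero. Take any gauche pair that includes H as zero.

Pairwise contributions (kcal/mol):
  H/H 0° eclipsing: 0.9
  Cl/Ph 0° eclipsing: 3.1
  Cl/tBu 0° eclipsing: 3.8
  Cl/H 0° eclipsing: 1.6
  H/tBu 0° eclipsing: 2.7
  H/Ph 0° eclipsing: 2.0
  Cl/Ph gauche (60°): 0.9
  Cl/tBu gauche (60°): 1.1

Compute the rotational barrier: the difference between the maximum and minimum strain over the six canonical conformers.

Cl at 0° is eclipsed. tBu at 0° is eclipsed with Cl at 0° (3.8); H at 120° is eclipsed with H at 120° (0.9); Ph at 240° is eclipsed with H at 240° (2.0). Total 6.7 kcal/mol.
Cl at 60° is staggered. tBu at 0° is gauche with Cl at 60° (1.1). Total 1.1 kcal/mol.
Cl at 120° is eclipsed. tBu at 0° is eclipsed with H at 0° (2.7); H at 120° is eclipsed with Cl at 120° (1.6); Ph at 240° is eclipsed with H at 240° (2.0). Total 6.3 kcal/mol.
Cl at 180° is staggered. Ph at 240° is gauche with Cl at 180° (0.9). Total 0.9 kcal/mol.
Cl at 240° is eclipsed. tBu at 0° is eclipsed with H at 0° (2.7); H at 120° is eclipsed with H at 120° (0.9); Ph at 240° is eclipsed with Cl at 240° (3.1). Total 6.7 kcal/mol.
Cl at 300° is staggered. tBu at 0° is gauche with Cl at 300° (1.1); Ph at 240° is gauche with Cl at 300° (0.9). Total 2.0 kcal/mol.
Max at 0° (6.7 kcal/mol), min at 180° (0.9 kcal/mol); barrier = 5.8 kcal/mol.

5.8 kcal/mol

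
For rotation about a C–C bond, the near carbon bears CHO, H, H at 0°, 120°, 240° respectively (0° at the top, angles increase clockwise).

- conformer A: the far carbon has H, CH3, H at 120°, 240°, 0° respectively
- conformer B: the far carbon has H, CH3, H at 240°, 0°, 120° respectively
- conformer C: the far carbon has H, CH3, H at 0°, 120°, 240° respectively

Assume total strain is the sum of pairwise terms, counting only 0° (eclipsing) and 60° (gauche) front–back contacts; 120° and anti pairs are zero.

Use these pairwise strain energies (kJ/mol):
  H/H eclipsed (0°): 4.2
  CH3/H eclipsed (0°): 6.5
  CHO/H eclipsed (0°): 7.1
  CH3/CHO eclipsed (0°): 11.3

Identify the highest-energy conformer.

A is eclipsed. CHO at 0° is eclipsed with H at 0° (7.1); H at 120° is eclipsed with H at 120° (4.2); H at 240° is eclipsed with CH3 at 240° (6.5). Total 17.8 kJ/mol.
B is eclipsed. CHO at 0° is eclipsed with CH3 at 0° (11.3); H at 120° is eclipsed with H at 120° (4.2); H at 240° is eclipsed with H at 240° (4.2). Total 19.7 kJ/mol.
C is eclipsed. CHO at 0° is eclipsed with H at 0° (7.1); H at 120° is eclipsed with CH3 at 120° (6.5); H at 240° is eclipsed with H at 240° (4.2). Total 17.8 kJ/mol.
B has the highest total (19.7 kJ/mol).

B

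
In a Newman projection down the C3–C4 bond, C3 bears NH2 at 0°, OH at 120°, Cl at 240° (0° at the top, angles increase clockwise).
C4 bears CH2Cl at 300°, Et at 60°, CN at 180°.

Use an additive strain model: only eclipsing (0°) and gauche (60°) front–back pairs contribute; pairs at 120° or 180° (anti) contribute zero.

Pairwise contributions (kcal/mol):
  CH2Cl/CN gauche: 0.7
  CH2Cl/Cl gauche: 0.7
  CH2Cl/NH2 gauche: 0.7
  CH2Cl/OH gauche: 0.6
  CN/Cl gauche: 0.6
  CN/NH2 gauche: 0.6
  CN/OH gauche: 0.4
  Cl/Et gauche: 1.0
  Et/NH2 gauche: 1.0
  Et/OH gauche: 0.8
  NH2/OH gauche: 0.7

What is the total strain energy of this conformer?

This conformer (staggered): NH2(0°)/CH2Cl(300°) gauche 0.7; NH2(0°)/Et(60°) gauche 1.0; OH(120°)/Et(60°) gauche 0.8; OH(120°)/CN(180°) gauche 0.4; Cl(240°)/CH2Cl(300°) gauche 0.7; Cl(240°)/CN(180°) gauche 0.6 → 4.2 kcal/mol.

4.2 kcal/mol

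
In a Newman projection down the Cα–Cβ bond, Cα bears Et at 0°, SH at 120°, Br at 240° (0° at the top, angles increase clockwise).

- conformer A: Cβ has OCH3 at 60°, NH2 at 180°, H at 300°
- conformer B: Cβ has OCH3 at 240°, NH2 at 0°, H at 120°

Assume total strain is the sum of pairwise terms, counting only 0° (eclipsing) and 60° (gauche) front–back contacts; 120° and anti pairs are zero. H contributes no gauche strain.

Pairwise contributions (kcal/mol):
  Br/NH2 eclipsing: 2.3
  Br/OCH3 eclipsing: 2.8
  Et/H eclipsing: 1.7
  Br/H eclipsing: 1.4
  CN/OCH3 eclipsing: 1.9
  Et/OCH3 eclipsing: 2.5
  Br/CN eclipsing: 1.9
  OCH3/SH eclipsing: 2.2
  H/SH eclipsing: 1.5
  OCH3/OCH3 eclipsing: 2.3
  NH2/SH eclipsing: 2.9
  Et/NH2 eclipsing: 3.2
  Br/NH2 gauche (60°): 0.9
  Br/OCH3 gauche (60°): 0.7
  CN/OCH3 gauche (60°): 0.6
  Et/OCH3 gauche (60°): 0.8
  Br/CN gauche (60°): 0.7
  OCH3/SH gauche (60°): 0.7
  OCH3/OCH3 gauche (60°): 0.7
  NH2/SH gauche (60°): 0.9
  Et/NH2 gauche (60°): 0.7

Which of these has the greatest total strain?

B

A is staggered. Et at 0° is gauche with OCH3 at 60° (0.8); SH at 120° is gauche with OCH3 at 60° (0.7); SH at 120° is gauche with NH2 at 180° (0.9); Br at 240° is gauche with NH2 at 180° (0.9). Total 3.3 kcal/mol.
B is eclipsed. Et at 0° is eclipsed with NH2 at 0° (3.2); SH at 120° is eclipsed with H at 120° (1.5); Br at 240° is eclipsed with OCH3 at 240° (2.8). Total 7.5 kcal/mol.
B has the highest total (7.5 kcal/mol).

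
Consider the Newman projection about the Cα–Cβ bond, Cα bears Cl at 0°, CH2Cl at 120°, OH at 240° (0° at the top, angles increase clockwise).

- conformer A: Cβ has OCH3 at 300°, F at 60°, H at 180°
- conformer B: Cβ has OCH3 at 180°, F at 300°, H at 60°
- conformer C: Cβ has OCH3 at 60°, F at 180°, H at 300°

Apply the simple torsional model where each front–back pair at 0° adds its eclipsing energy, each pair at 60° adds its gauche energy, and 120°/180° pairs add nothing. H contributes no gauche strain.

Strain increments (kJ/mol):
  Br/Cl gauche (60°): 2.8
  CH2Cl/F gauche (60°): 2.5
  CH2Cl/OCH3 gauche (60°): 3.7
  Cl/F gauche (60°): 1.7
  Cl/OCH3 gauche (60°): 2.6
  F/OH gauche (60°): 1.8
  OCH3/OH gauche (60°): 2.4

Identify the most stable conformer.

A (staggered): Cl–OCH3 gauche, Cl–F gauche, CH2Cl–F gauche, OH–OCH3 gauche; 2.6 + 1.7 + 2.5 + 2.4 = 9.2 kJ/mol.
B (staggered): Cl–F gauche, CH2Cl–OCH3 gauche, OH–OCH3 gauche, OH–F gauche; 1.7 + 3.7 + 2.4 + 1.8 = 9.6 kJ/mol.
C (staggered): Cl–OCH3 gauche, CH2Cl–OCH3 gauche, CH2Cl–F gauche, OH–F gauche; 2.6 + 3.7 + 2.5 + 1.8 = 10.6 kJ/mol.
A has the lowest total (9.2 kJ/mol).

A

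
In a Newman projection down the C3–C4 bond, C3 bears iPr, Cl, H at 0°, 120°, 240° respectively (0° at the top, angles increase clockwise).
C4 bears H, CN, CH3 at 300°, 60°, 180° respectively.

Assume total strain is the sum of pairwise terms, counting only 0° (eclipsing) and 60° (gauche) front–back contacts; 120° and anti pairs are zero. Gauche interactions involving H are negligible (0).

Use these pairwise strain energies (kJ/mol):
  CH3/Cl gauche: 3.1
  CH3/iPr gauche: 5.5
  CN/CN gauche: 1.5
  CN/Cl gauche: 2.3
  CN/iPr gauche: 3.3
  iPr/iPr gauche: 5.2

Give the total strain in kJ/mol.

8.7 kJ/mol

This conformer (staggered): iPr–CN gauche, Cl–CN gauche, Cl–CH3 gauche; 3.3 + 2.3 + 3.1 = 8.7 kJ/mol.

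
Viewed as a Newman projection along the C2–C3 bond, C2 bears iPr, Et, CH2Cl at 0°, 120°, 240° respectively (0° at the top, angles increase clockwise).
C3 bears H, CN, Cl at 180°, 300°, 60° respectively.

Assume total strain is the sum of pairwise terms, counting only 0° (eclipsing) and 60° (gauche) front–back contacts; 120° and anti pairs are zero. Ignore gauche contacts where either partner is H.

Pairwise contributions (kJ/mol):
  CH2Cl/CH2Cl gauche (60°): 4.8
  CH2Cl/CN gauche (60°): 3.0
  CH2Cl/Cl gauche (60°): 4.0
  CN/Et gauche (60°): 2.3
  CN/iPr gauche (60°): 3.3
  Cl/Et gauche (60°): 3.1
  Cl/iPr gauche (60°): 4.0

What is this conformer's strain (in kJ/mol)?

This conformer (staggered): iPr(0°)/CN(300°) gauche 3.3; iPr(0°)/Cl(60°) gauche 4.0; Et(120°)/Cl(60°) gauche 3.1; CH2Cl(240°)/CN(300°) gauche 3.0 → 13.4 kJ/mol.

13.4 kJ/mol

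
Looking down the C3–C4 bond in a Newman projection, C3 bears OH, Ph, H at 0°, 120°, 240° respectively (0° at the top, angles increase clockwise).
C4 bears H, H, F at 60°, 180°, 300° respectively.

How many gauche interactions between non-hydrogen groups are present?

Non-H gauche pairs: OH(0°)/F(300°) — 1 interaction.

1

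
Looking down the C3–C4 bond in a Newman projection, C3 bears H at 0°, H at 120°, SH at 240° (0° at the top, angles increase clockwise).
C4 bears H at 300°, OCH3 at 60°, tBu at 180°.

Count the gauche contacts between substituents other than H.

1

Non-H gauche pairs: SH(240°)/tBu(180°) — 1 interaction.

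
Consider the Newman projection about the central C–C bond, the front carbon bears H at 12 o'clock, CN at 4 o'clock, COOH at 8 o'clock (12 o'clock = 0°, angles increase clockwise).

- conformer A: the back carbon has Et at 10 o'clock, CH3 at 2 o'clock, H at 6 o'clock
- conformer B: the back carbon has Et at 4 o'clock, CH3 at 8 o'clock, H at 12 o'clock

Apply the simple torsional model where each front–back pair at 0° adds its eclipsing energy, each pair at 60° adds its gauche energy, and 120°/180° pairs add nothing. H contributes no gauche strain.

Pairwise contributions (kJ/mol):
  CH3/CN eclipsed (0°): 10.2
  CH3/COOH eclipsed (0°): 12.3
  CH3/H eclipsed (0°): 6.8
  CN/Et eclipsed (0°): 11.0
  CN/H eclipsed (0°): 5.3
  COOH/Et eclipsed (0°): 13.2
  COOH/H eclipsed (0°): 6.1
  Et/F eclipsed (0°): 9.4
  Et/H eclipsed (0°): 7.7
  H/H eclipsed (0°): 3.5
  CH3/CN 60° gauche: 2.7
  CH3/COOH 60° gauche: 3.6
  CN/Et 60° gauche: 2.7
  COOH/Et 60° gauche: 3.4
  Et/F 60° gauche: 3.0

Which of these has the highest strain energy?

A is staggered. CN at 120° is gauche with CH3 at 60° (2.7); COOH at 240° is gauche with Et at 300° (3.4). Total 6.1 kJ/mol.
B is eclipsed. H at 0° is eclipsed with H at 0° (3.5); CN at 120° is eclipsed with Et at 120° (11.0); COOH at 240° is eclipsed with CH3 at 240° (12.3). Total 26.8 kJ/mol.
B has the highest total (26.8 kJ/mol).

B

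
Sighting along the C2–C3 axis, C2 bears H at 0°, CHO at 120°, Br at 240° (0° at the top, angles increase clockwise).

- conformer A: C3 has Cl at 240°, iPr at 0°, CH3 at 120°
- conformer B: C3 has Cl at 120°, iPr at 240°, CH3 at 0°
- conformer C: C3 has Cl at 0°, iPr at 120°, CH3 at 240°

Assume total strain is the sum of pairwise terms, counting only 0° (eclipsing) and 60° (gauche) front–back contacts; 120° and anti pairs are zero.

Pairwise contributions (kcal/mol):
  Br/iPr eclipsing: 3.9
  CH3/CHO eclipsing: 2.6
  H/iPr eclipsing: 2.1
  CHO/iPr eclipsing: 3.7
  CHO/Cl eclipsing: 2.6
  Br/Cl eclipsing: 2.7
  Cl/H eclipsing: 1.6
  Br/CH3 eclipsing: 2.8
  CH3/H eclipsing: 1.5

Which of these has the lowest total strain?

A

A (eclipsed): H–iPr eclipsed, CHO–CH3 eclipsed, Br–Cl eclipsed; 2.1 + 2.6 + 2.7 = 7.4 kcal/mol.
B (eclipsed): H–CH3 eclipsed, CHO–Cl eclipsed, Br–iPr eclipsed; 1.5 + 2.6 + 3.9 = 8.0 kcal/mol.
C (eclipsed): H–Cl eclipsed, CHO–iPr eclipsed, Br–CH3 eclipsed; 1.6 + 3.7 + 2.8 = 8.1 kcal/mol.
A has the lowest total (7.4 kcal/mol).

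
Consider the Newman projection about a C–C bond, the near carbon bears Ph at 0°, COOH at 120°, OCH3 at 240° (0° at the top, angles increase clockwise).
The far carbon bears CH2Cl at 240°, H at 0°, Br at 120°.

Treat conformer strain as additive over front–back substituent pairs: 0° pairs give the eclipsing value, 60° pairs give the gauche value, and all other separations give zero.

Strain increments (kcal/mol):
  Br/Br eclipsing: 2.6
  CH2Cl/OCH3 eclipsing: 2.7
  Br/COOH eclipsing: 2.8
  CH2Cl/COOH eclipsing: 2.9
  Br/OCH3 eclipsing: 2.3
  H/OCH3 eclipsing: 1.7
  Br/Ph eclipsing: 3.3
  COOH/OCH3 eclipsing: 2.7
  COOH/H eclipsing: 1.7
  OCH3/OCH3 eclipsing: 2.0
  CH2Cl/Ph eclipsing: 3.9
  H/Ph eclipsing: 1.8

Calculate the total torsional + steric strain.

7.3 kcal/mol

This conformer (eclipsed): Ph–H eclipsed, COOH–Br eclipsed, OCH3–CH2Cl eclipsed; 1.8 + 2.8 + 2.7 = 7.3 kcal/mol.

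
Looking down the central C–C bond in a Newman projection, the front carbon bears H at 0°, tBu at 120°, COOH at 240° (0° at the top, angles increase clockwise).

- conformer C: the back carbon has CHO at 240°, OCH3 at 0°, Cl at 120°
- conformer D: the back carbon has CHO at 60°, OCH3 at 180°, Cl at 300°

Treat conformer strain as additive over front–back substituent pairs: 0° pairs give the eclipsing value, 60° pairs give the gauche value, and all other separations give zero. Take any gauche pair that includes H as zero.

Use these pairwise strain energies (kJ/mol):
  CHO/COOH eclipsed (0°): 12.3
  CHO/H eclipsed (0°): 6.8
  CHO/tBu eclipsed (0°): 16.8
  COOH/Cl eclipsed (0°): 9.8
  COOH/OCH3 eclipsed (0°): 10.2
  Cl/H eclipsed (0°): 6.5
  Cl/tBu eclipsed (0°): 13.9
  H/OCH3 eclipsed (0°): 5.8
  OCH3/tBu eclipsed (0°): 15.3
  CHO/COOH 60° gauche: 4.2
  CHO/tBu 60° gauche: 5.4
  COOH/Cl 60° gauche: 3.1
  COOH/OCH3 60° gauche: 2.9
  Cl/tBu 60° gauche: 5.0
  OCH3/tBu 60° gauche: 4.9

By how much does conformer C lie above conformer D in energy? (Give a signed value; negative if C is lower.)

+15.7 kJ/mol

C (eclipsed): H(0°)/OCH3(0°) eclipsed 5.8; tBu(120°)/Cl(120°) eclipsed 13.9; COOH(240°)/CHO(240°) eclipsed 12.3 → 32.0 kJ/mol.
D (staggered): tBu(120°)/CHO(60°) gauche 5.4; tBu(120°)/OCH3(180°) gauche 4.9; COOH(240°)/OCH3(180°) gauche 2.9; COOH(240°)/Cl(300°) gauche 3.1 → 16.3 kJ/mol.
E(C) − E(D) = 32.0 − 16.3 = +15.7 kJ/mol.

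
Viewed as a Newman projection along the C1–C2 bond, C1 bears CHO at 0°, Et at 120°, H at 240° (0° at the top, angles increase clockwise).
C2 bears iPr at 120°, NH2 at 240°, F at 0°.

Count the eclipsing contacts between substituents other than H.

2

Non-H eclipsing pairs: CHO(0°)/F(0°); Et(120°)/iPr(120°) — 2 interactions.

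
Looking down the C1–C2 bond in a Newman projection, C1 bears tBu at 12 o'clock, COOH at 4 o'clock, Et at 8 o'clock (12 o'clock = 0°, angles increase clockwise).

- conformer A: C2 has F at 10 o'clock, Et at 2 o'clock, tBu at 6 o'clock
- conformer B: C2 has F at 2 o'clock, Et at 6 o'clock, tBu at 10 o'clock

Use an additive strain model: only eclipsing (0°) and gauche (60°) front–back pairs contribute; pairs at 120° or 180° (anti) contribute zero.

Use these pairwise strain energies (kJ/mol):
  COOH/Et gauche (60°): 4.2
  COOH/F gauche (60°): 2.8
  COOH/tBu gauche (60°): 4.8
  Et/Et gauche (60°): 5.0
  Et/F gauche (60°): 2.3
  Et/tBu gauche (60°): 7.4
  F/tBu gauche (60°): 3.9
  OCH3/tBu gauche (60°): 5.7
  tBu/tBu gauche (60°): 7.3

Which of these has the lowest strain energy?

A (staggered): tBu–F gauche, tBu–Et gauche, COOH–Et gauche, COOH–tBu gauche, Et–F gauche, Et–tBu gauche; 3.9 + 7.4 + 4.2 + 4.8 + 2.3 + 7.4 = 30.0 kJ/mol.
B (staggered): tBu–F gauche, tBu–tBu gauche, COOH–F gauche, COOH–Et gauche, Et–Et gauche, Et–tBu gauche; 3.9 + 7.3 + 2.8 + 4.2 + 5.0 + 7.4 = 30.6 kJ/mol.
A has the lowest total (30.0 kJ/mol).

A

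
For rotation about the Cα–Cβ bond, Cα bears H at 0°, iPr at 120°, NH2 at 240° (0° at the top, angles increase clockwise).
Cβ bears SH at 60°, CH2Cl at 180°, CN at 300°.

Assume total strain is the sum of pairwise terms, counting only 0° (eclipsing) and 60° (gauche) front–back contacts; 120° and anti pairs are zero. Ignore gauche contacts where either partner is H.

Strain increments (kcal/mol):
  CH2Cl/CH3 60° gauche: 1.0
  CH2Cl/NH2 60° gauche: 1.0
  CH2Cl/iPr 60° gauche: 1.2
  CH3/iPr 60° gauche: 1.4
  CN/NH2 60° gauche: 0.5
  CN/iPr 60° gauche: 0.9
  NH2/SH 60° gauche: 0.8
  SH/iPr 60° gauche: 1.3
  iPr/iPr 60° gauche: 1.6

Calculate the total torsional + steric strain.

4.0 kcal/mol

This conformer (staggered): iPr–SH gauche, iPr–CH2Cl gauche, NH2–CH2Cl gauche, NH2–CN gauche; 1.3 + 1.2 + 1.0 + 0.5 = 4.0 kcal/mol.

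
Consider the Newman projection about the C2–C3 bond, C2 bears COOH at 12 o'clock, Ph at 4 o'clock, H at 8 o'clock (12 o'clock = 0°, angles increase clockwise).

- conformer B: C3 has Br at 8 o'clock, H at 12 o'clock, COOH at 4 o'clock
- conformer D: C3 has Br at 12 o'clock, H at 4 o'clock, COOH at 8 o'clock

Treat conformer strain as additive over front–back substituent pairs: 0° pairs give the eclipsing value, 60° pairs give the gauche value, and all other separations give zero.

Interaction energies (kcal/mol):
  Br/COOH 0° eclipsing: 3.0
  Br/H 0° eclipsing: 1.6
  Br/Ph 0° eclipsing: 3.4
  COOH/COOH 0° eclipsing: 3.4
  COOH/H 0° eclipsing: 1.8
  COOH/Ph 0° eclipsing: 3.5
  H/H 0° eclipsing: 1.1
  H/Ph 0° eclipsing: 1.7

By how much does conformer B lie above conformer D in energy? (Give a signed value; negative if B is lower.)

+0.4 kcal/mol

B (eclipsed): COOH(0°)/H(0°) eclipsed 1.8; Ph(120°)/COOH(120°) eclipsed 3.5; H(240°)/Br(240°) eclipsed 1.6 → 6.9 kcal/mol.
D (eclipsed): COOH(0°)/Br(0°) eclipsed 3.0; Ph(120°)/H(120°) eclipsed 1.7; H(240°)/COOH(240°) eclipsed 1.8 → 6.5 kcal/mol.
E(B) − E(D) = 6.9 − 6.5 = +0.4 kcal/mol.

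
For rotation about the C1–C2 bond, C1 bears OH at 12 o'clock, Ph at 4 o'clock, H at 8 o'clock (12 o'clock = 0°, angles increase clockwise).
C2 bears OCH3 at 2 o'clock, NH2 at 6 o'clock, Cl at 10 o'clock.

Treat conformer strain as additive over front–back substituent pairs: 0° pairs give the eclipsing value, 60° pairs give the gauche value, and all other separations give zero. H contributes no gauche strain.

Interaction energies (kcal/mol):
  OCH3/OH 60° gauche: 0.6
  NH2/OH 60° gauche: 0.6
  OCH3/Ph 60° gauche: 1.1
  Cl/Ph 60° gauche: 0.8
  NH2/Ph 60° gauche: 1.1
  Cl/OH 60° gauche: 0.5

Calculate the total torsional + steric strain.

This conformer (staggered): OH–OCH3 gauche, OH–Cl gauche, Ph–OCH3 gauche, Ph–NH2 gauche; 0.6 + 0.5 + 1.1 + 1.1 = 3.3 kcal/mol.

3.3 kcal/mol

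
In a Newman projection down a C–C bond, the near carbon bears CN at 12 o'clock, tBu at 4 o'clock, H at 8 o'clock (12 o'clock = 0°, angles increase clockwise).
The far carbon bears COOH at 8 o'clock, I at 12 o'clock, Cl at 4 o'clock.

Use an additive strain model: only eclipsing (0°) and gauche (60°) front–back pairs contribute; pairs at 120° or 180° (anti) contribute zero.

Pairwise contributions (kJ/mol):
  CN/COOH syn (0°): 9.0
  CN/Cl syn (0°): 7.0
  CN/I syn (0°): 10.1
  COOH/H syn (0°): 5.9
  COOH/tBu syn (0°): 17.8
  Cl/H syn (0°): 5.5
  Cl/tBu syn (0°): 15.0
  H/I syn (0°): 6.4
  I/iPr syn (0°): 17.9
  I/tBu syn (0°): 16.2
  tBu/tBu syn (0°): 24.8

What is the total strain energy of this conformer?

31.0 kJ/mol

This conformer (eclipsed): CN–I eclipsed, tBu–Cl eclipsed, H–COOH eclipsed; 10.1 + 15.0 + 5.9 = 31.0 kJ/mol.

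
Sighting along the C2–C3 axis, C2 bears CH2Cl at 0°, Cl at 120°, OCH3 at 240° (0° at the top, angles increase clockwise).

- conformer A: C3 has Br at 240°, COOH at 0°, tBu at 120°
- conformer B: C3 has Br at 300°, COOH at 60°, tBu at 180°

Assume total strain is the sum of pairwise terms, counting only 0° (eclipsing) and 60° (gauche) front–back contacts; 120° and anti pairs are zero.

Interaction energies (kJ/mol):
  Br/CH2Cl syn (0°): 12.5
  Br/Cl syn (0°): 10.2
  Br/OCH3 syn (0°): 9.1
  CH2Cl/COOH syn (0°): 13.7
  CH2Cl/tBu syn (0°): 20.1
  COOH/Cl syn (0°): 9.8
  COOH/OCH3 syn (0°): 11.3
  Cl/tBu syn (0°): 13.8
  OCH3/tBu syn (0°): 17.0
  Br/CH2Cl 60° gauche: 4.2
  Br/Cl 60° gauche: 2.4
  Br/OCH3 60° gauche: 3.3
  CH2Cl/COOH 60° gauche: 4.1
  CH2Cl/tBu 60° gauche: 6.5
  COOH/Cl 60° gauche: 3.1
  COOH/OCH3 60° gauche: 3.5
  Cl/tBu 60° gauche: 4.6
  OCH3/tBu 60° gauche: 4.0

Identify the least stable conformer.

A

A (eclipsed): CH2Cl–COOH eclipsed, Cl–tBu eclipsed, OCH3–Br eclipsed; 13.7 + 13.8 + 9.1 = 36.6 kJ/mol.
B (staggered): CH2Cl–Br gauche, CH2Cl–COOH gauche, Cl–COOH gauche, Cl–tBu gauche, OCH3–Br gauche, OCH3–tBu gauche; 4.2 + 4.1 + 3.1 + 4.6 + 3.3 + 4.0 = 23.3 kJ/mol.
A has the highest total (36.6 kJ/mol).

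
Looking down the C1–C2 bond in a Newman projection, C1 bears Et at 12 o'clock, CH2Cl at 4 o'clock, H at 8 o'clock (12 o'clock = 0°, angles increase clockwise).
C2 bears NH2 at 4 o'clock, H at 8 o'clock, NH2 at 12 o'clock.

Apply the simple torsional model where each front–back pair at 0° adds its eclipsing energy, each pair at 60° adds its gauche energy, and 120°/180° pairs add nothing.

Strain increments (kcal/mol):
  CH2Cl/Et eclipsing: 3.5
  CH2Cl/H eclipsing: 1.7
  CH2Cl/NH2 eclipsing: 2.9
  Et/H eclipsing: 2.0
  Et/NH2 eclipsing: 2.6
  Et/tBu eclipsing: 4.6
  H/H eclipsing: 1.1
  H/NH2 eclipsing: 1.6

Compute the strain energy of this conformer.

6.6 kcal/mol

This conformer (eclipsed): Et(0°)/NH2(0°) eclipsed 2.6; CH2Cl(120°)/NH2(120°) eclipsed 2.9; H(240°)/H(240°) eclipsed 1.1 → 6.6 kcal/mol.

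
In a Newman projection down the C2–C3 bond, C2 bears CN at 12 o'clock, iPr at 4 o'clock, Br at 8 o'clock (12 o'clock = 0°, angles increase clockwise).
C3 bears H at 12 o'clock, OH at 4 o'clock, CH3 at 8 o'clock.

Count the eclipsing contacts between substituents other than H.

2

Non-H eclipsing pairs: iPr(120°)/OH(120°); Br(240°)/CH3(240°) — 2 interactions.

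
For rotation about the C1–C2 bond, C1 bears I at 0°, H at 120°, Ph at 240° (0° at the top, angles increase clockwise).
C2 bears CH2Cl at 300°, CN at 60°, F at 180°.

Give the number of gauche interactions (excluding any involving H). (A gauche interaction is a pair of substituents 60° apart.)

4

Non-H gauche pairs: I(0°)/CH2Cl(300°); I(0°)/CN(60°); Ph(240°)/CH2Cl(300°); Ph(240°)/F(180°) — 4 interactions.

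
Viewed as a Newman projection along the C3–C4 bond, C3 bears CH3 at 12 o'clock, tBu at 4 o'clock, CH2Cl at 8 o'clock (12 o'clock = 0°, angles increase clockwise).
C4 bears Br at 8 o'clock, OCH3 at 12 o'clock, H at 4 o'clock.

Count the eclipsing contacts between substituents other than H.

Non-H eclipsing pairs: CH3(0°)/OCH3(0°); CH2Cl(240°)/Br(240°) — 2 interactions.

2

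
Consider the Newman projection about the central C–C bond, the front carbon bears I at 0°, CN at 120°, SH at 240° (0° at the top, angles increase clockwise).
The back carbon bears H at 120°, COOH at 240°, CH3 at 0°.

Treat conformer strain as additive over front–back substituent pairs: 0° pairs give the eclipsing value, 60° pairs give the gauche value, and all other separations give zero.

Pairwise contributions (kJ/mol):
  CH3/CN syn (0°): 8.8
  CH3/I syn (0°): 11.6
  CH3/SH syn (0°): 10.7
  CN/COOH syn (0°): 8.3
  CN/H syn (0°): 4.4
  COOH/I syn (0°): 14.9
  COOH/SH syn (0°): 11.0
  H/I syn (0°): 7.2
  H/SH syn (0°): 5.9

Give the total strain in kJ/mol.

27.0 kJ/mol

This conformer (eclipsed): I(0°)/CH3(0°) eclipsed 11.6; CN(120°)/H(120°) eclipsed 4.4; SH(240°)/COOH(240°) eclipsed 11.0 → 27.0 kJ/mol.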